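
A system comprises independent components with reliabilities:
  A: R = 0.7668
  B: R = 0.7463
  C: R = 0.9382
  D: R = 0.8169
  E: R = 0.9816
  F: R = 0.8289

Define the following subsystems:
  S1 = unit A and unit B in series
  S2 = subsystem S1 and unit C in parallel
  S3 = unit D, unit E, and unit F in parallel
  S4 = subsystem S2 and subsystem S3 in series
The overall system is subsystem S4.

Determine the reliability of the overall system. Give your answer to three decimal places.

0.973

Series (A and B): 0.76680 × 0.74630 = 0.57226
Parallel ([0.57226] and C): 1 − (1 − 0.57226)(1 − 0.93820) = 0.97357
Parallel (D, E, and F): 1 − (1 − 0.81690)(1 − 0.98160)(1 − 0.82890) = 0.99942
Series ([0.97357] and [0.99942]): 0.97357 × 0.99942 = 0.973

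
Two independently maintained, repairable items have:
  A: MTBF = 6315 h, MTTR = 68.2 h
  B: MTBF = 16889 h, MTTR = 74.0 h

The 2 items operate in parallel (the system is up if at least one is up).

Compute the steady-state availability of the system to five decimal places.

A(A) = MTBF/(MTBF+MTTR) = 6315/(6315+68.2) = 0.989316
A(B) = MTBF/(MTBF+MTTR) = 16889/(16889+74.0) = 0.995638
Parallel availability: 1 − (1 − 0.989316)(1 − 0.995638) = 0.99995

0.99995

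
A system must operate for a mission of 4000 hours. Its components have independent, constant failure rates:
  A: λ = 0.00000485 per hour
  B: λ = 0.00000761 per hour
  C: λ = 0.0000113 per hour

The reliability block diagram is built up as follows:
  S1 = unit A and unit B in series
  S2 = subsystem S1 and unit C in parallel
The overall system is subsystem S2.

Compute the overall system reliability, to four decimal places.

R(A) = exp(−0.00000485 × 4000) = 0.980787
R(B) = exp(−0.00000761 × 4000) = 0.970019
R(C) = exp(−0.0000113 × 4000) = 0.955806
Series (A and B): 0.980787 × 0.970019 = 0.951382
Parallel ([0.951382] and C): 1 − (1 − 0.951382)(1 − 0.955806) = 0.9979

0.9979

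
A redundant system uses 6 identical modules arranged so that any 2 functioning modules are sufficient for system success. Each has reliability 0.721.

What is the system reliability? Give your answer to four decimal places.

0.9922

R = Σ_{i=2}^{6} C(6,i) p^i (1−p)^{6−i} with p = 0.721
C(6,2)·0.721^2·0.279^4 = 0.047247
C(6,3)·0.721^3·0.279^3 = 0.162798
C(6,4)·0.721^4·0.279^2 = 0.315530
C(6,5)·0.721^5·0.279^1 = 0.326161
C(6,6)·0.721^6·0.279^0 = 0.140479
Sum = 0.9922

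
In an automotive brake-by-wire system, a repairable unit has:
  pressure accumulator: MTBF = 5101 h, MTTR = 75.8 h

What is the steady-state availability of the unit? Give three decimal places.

0.985

A(pressure accumulator) = MTBF/(MTBF+MTTR) = 5101/(5101+75.8) = 0.985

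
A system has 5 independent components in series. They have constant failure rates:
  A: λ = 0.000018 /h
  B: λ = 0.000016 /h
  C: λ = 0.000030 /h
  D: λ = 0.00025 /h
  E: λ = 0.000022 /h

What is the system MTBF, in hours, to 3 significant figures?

Series of exponential components: λ_sys = Σ λ_i
λ_sys = 0.000018 + 0.000016 + 0.000030 + 0.00025 + 0.000022 = 3.3600e-04 /h
MTBF = 1 / λ_sys = 2980 h

2980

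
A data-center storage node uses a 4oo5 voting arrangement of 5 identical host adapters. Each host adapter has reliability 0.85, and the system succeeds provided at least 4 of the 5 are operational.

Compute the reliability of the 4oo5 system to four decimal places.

R = Σ_{i=4}^{5} C(5,i) p^i (1−p)^{5−i} with p = 0.85
C(5,4)·0.85^4·0.15^1 = 0.391505
C(5,5)·0.85^5·0.15^0 = 0.443705
Sum = 0.8352

0.8352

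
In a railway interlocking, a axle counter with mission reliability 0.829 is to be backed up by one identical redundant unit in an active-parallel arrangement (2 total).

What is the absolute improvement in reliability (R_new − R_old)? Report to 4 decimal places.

0.1418

R_before = 0.829
R_after = 1 − (1 − 0.829)^2 = 0.9708
ΔR = 0.9708 − 0.829 = 0.1418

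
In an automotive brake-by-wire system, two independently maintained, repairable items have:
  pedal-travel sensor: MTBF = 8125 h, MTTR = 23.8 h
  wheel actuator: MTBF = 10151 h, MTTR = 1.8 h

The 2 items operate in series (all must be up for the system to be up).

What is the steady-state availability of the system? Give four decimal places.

0.9969

A(pedal-travel sensor) = MTBF/(MTBF+MTTR) = 8125/(8125+23.8) = 0.997079
A(wheel actuator) = MTBF/(MTBF+MTTR) = 10151/(10151+1.8) = 0.999823
Series availability: 0.997079 × 0.999823 = 0.9969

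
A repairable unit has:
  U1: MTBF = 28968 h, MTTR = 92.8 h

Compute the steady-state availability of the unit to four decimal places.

0.9968

A(U1) = MTBF/(MTBF+MTTR) = 28968/(28968+92.8) = 0.9968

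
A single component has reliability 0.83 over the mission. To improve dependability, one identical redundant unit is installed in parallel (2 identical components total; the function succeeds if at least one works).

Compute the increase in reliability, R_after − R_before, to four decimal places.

R_before = 0.83
R_after = 1 − (1 − 0.83)^2 = 0.9711
ΔR = 0.9711 − 0.83 = 0.1411

0.1411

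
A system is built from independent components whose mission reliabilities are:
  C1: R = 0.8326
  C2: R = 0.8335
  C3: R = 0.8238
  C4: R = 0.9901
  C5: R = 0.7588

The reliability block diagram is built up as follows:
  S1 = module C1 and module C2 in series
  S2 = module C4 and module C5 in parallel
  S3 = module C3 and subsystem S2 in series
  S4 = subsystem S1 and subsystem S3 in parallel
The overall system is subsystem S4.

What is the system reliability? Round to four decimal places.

0.9455

Series (C1 and C2): 0.832600 × 0.833500 = 0.693972
Parallel (C4 and C5): 1 − (1 − 0.990100)(1 − 0.758800) = 0.997612
Series (C3 and [0.997612]): 0.823800 × 0.997612 = 0.821833
Parallel ([0.693972] and [0.821833]): 1 − (1 − 0.693972)(1 − 0.821833) = 0.9455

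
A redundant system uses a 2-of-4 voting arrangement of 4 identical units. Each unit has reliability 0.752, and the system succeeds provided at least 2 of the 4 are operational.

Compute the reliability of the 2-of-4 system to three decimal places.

R = Σ_{i=2}^{4} C(4,i) p^i (1−p)^{4−i} with p = 0.752
C(4,2)·0.752^2·0.248^2 = 0.20868
C(4,3)·0.752^3·0.248^1 = 0.42186
C(4,4)·0.752^4·0.248^0 = 0.31979
Sum = 0.950

0.950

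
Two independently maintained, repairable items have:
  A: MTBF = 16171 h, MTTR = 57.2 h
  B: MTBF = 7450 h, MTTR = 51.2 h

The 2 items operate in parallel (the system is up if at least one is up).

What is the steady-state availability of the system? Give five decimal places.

0.99998

A(A) = MTBF/(MTBF+MTTR) = 16171/(16171+57.2) = 0.996475
A(B) = MTBF/(MTBF+MTTR) = 7450/(7450+51.2) = 0.993174
Parallel availability: 1 − (1 − 0.996475)(1 − 0.993174) = 0.99998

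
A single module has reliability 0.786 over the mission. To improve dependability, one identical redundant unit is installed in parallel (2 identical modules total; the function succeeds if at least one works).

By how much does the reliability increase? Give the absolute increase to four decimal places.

0.1682

R_before = 0.786
R_after = 1 − (1 − 0.786)^2 = 0.9542
ΔR = 0.9542 − 0.786 = 0.1682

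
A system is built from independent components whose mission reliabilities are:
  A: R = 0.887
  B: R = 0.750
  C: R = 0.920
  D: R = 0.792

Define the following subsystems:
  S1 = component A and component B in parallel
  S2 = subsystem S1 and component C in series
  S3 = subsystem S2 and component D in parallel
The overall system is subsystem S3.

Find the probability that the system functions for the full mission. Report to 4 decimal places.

Parallel (A and B): 1 − (1 − 0.887000)(1 − 0.750000) = 0.971750
Series ([0.971750] and C): 0.971750 × 0.920000 = 0.894010
Parallel ([0.894010] and D): 1 − (1 − 0.894010)(1 − 0.792000) = 0.9780

0.9780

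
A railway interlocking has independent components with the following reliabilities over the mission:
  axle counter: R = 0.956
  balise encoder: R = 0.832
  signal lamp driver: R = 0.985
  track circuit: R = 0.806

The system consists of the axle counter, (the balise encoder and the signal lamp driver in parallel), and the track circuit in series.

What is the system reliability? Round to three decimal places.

0.769

Parallel (balise encoder and signal lamp driver): 1 − (1 − 0.83200)(1 − 0.98500) = 0.99748
Series (axle counter, [0.99748], and track circuit): 0.95600 × 0.99748 × 0.80600 = 0.769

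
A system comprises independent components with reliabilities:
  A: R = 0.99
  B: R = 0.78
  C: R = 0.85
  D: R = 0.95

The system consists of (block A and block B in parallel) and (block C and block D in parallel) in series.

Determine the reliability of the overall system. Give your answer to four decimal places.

Parallel (A and B): 1 − (1 − 0.990000)(1 − 0.780000) = 0.997800
Parallel (C and D): 1 − (1 − 0.850000)(1 − 0.950000) = 0.992500
Series ([0.997800] and [0.992500]): 0.997800 × 0.992500 = 0.9903

0.9903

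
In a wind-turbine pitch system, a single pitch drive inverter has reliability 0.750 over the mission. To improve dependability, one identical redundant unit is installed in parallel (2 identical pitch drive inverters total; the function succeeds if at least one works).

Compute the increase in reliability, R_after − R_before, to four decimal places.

0.1875

R_before = 0.750
R_after = 1 − (1 − 0.750)^2 = 0.9375
ΔR = 0.9375 − 0.750 = 0.1875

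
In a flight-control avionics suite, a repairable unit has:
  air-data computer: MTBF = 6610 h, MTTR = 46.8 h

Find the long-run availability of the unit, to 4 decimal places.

A(air-data computer) = MTBF/(MTBF+MTTR) = 6610/(6610+46.8) = 0.9930

0.9930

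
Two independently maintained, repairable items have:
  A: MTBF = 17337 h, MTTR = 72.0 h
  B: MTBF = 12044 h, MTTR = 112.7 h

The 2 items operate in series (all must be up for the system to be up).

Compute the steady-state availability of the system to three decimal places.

A(A) = MTBF/(MTBF+MTTR) = 17337/(17337+72.0) = 0.995864
A(B) = MTBF/(MTBF+MTTR) = 12044/(12044+112.7) = 0.990729
Series availability: 0.995864 × 0.990729 = 0.987

0.987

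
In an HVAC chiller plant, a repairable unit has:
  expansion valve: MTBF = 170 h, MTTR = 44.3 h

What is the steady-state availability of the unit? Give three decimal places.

0.793

A(expansion valve) = MTBF/(MTBF+MTTR) = 170/(170+44.3) = 0.793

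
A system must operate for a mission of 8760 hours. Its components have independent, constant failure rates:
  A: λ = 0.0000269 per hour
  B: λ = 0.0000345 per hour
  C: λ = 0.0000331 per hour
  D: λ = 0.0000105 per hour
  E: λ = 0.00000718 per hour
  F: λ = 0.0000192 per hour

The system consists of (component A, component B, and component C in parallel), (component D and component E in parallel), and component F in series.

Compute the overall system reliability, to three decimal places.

0.829

R(A) = exp(−0.0000269 × 8760) = 0.79006
R(B) = exp(−0.0000345 × 8760) = 0.73918
R(C) = exp(−0.0000331 × 8760) = 0.74830
R(D) = exp(−0.0000105 × 8760) = 0.91212
R(E) = exp(−0.00000718 × 8760) = 0.93904
R(F) = exp(−0.0000192 × 8760) = 0.84519
Parallel (A, B, and C): 1 − (1 − 0.79006)(1 − 0.73918)(1 − 0.74830) = 0.98622
Parallel (D and E): 1 − (1 − 0.91212)(1 − 0.93904) = 0.99464
Series ([0.98622], [0.99464], and F): 0.98622 × 0.99464 × 0.84519 = 0.829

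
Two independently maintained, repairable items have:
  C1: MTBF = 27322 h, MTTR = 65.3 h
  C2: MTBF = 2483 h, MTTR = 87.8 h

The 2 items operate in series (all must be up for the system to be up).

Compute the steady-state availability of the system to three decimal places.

A(C1) = MTBF/(MTBF+MTTR) = 27322/(27322+65.3) = 0.997616
A(C2) = MTBF/(MTBF+MTTR) = 2483/(2483+87.8) = 0.965847
Series availability: 0.997616 × 0.965847 = 0.964

0.964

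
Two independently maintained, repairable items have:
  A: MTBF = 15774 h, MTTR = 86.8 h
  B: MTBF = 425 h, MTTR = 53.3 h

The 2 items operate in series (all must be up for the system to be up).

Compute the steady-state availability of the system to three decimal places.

0.884

A(A) = MTBF/(MTBF+MTTR) = 15774/(15774+86.8) = 0.994527
A(B) = MTBF/(MTBF+MTTR) = 425/(425+53.3) = 0.888564
Series availability: 0.994527 × 0.888564 = 0.884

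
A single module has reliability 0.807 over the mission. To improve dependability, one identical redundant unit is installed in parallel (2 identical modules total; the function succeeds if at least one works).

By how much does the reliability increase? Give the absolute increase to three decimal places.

R_before = 0.807
R_after = 1 − (1 − 0.807)^2 = 0.963
ΔR = 0.963 − 0.807 = 0.156

0.156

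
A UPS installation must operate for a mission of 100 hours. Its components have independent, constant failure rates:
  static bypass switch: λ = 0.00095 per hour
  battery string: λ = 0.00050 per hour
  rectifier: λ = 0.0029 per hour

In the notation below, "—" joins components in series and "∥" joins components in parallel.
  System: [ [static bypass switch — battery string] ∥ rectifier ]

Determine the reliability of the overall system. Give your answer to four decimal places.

0.9660

R(static bypass switch) = exp(−0.00095 × 100) = 0.909373
R(battery string) = exp(−0.00050 × 100) = 0.951229
R(rectifier) = exp(−0.0029 × 100) = 0.748264
Series (static bypass switch and battery string): 0.909373 × 0.951229 = 0.865022
Parallel ([0.865022] and rectifier): 1 − (1 − 0.865022)(1 − 0.748264) = 0.9660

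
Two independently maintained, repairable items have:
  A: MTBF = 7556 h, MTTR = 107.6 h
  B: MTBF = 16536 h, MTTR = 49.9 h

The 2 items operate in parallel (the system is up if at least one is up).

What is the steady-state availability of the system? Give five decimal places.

A(A) = MTBF/(MTBF+MTTR) = 7556/(7556+107.6) = 0.985960
A(B) = MTBF/(MTBF+MTTR) = 16536/(16536+49.9) = 0.996991
Parallel availability: 1 − (1 − 0.985960)(1 − 0.996991) = 0.99996

0.99996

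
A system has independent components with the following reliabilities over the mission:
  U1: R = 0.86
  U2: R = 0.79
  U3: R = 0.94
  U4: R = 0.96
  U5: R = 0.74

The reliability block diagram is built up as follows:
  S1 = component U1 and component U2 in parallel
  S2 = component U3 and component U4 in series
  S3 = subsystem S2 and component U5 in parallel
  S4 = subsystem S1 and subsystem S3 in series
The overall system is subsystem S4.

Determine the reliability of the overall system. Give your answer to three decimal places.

0.946

Parallel (U1 and U2): 1 − (1 − 0.86000)(1 − 0.79000) = 0.97060
Series (U3 and U4): 0.94000 × 0.96000 = 0.90240
Parallel ([0.90240] and U5): 1 − (1 − 0.90240)(1 − 0.74000) = 0.97462
Series ([0.97060] and [0.97462]): 0.97060 × 0.97462 = 0.946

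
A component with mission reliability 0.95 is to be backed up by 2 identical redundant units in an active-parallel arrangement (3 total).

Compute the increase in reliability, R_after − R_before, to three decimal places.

R_before = 0.95
R_after = 1 − (1 − 0.95)^3 = 1.000
ΔR = 1.000 − 0.95 = 0.050

0.050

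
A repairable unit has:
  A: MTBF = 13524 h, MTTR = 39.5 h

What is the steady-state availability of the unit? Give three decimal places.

A(A) = MTBF/(MTBF+MTTR) = 13524/(13524+39.5) = 0.997

0.997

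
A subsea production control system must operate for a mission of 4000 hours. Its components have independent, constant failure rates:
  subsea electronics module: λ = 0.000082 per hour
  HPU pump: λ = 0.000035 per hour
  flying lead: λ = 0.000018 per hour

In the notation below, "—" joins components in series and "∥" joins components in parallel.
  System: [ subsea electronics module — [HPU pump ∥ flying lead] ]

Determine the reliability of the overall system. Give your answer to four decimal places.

0.7138

R(subsea electronics module) = exp(−0.000082 × 4000) = 0.720363
R(HPU pump) = exp(−0.000035 × 4000) = 0.869358
R(flying lead) = exp(−0.000018 × 4000) = 0.930531
Parallel (HPU pump and flying lead): 1 − (1 − 0.869358)(1 − 0.930531) = 0.990924
Series (subsea electronics module and [0.990924]): 0.720363 × 0.990924 = 0.7138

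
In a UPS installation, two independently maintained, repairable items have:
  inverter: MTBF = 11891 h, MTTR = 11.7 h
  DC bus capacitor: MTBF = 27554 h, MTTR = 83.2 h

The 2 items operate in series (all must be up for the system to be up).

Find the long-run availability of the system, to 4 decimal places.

0.9960

A(inverter) = MTBF/(MTBF+MTTR) = 11891/(11891+11.7) = 0.999017
A(DC bus capacitor) = MTBF/(MTBF+MTTR) = 27554/(27554+83.2) = 0.996990
Series availability: 0.999017 × 0.996990 = 0.9960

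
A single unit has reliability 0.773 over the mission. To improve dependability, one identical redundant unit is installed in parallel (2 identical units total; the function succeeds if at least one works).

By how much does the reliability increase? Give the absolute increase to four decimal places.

R_before = 0.773
R_after = 1 − (1 − 0.773)^2 = 0.9485
ΔR = 0.9485 − 0.773 = 0.1755

0.1755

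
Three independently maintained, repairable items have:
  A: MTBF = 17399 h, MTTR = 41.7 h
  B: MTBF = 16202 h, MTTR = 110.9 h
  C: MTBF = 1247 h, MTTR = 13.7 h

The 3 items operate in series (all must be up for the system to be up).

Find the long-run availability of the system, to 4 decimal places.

A(A) = MTBF/(MTBF+MTTR) = 17399/(17399+41.7) = 0.997609
A(B) = MTBF/(MTBF+MTTR) = 16202/(16202+110.9) = 0.993202
A(C) = MTBF/(MTBF+MTTR) = 1247/(1247+13.7) = 0.989133
Series availability: 0.997609 × 0.993202 × 0.989133 = 0.9801

0.9801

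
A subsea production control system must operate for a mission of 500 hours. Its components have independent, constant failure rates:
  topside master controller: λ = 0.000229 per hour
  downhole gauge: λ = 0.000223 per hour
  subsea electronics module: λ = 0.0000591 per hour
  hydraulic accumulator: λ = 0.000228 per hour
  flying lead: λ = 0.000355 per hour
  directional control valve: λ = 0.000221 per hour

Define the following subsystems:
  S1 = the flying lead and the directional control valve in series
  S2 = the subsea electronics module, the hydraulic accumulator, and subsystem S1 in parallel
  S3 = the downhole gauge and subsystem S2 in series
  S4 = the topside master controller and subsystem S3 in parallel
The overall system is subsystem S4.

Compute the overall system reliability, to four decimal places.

R(topside master controller) = exp(−0.000229 × 500) = 0.891812
R(downhole gauge) = exp(−0.000223 × 500) = 0.894491
R(subsea electronics module) = exp(−0.0000591 × 500) = 0.970882
R(hydraulic accumulator) = exp(−0.000228 × 500) = 0.892258
R(flying lead) = exp(−0.000355 × 500) = 0.837361
R(directional control valve) = exp(−0.000221 × 500) = 0.895386
Series (flying lead and directional control valve): 0.837361 × 0.895386 = 0.749761
Parallel (subsea electronics module, hydraulic accumulator, and [0.749761]): 1 − (1 − 0.970882)(1 − 0.892258)(1 − 0.749761) = 0.999215
Series (downhole gauge and [0.999215]): 0.894491 × 0.999215 = 0.893789
Parallel (topside master controller and [0.893789]): 1 − (1 − 0.891812)(1 − 0.893789) = 0.9885

0.9885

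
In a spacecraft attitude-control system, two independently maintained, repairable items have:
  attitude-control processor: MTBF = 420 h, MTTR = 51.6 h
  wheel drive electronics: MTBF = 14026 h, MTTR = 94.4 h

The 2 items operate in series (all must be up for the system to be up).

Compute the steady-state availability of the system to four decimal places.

A(attitude-control processor) = MTBF/(MTBF+MTTR) = 420/(420+51.6) = 0.890585
A(wheel drive electronics) = MTBF/(MTBF+MTTR) = 14026/(14026+94.4) = 0.993315
Series availability: 0.890585 × 0.993315 = 0.8846

0.8846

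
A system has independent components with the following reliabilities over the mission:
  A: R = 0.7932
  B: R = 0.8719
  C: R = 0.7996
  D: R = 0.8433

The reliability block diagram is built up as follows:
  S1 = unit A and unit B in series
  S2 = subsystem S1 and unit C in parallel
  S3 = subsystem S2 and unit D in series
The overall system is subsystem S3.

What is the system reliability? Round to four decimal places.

Series (A and B): 0.793200 × 0.871900 = 0.691591
Parallel ([0.691591] and C): 1 − (1 − 0.691591)(1 − 0.799600) = 0.938195
Series ([0.938195] and D): 0.938195 × 0.843300 = 0.7912

0.7912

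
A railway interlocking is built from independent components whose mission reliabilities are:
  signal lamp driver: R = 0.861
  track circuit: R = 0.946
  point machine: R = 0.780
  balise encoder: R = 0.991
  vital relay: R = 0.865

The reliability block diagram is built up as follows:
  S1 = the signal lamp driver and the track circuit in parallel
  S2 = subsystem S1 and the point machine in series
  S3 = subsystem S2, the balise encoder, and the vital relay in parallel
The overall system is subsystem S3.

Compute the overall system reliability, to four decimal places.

Parallel (signal lamp driver and track circuit): 1 − (1 − 0.861000)(1 − 0.946000) = 0.992494
Series ([0.992494] and point machine): 0.992494 × 0.780000 = 0.774145
Parallel ([0.774145], balise encoder, and vital relay): 1 − (1 − 0.774145)(1 − 0.991000)(1 − 0.865000) = 0.9997

0.9997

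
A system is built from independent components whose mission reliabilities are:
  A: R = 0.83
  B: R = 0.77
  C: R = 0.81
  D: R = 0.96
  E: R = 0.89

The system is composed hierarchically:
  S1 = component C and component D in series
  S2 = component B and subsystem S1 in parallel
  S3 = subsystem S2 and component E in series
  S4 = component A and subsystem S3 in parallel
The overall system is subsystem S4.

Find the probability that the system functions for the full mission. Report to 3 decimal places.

0.974

Series (C and D): 0.81000 × 0.96000 = 0.77760
Parallel (B and [0.77760]): 1 − (1 − 0.77000)(1 − 0.77760) = 0.94885
Series ([0.94885] and E): 0.94885 × 0.89000 = 0.84448
Parallel (A and [0.84448]): 1 − (1 − 0.83000)(1 − 0.84448) = 0.974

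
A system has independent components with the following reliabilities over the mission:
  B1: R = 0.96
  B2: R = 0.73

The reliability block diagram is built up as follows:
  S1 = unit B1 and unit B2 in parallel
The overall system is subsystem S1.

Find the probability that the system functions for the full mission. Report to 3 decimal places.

0.989

Parallel (B1 and B2): 1 − (1 − 0.96000)(1 − 0.73000) = 0.989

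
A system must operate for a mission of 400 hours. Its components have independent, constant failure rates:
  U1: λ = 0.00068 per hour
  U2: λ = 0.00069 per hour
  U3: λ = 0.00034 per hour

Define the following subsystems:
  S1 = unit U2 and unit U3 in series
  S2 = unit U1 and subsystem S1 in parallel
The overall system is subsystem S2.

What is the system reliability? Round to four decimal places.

0.9196

R(U1) = exp(−0.00068 × 400) = 0.761854
R(U2) = exp(−0.00069 × 400) = 0.758813
R(U3) = exp(−0.00034 × 400) = 0.872843
Series (U2 and U3): 0.758813 × 0.872843 = 0.662325
Parallel (U1 and [0.662325]): 1 − (1 − 0.761854)(1 − 0.662325) = 0.9196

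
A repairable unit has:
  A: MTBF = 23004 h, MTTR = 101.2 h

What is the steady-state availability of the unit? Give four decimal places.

0.9956

A(A) = MTBF/(MTBF+MTTR) = 23004/(23004+101.2) = 0.9956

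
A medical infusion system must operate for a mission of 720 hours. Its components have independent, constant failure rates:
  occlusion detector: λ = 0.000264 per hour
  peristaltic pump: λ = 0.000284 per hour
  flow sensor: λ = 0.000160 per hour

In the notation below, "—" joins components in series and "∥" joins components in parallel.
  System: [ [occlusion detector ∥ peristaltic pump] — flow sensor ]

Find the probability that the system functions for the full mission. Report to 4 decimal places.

0.8627

R(occlusion detector) = exp(−0.000264 × 720) = 0.826893
R(peristaltic pump) = exp(−0.000284 × 720) = 0.815071
R(flow sensor) = exp(−0.000160 × 720) = 0.891188
Parallel (occlusion detector and peristaltic pump): 1 − (1 − 0.826893)(1 − 0.815071) = 0.967987
Series ([0.967987] and flow sensor): 0.967987 × 0.891188 = 0.8627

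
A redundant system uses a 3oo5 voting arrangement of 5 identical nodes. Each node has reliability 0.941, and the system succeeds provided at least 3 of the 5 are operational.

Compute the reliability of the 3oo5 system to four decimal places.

0.9981

R = Σ_{i=3}^{5} C(5,i) p^i (1−p)^{5−i} with p = 0.941
C(5,3)·0.941^3·0.059^2 = 0.029005
C(5,4)·0.941^4·0.059^1 = 0.231303
C(5,5)·0.941^5·0.059^0 = 0.737816
Sum = 0.9981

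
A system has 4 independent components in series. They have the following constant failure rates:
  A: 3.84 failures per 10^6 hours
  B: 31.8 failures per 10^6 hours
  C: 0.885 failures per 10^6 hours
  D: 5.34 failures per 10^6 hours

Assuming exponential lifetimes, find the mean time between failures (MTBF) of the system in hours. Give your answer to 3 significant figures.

Series of exponential components: λ_sys = Σ λ_i
λ_sys = 0.00000384 + 0.0000318 + 0.000000885 + 0.00000534 = 4.1865e-05 /h
MTBF = 1 / λ_sys = 23900 h

23900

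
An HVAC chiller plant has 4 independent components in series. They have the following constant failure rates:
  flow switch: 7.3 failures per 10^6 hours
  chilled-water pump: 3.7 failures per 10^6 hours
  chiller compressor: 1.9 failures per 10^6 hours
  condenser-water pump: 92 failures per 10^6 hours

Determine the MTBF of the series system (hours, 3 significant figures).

Series of exponential components: λ_sys = Σ λ_i
λ_sys = 0.0000073 + 0.0000037 + 0.0000019 + 0.000092 = 1.0490e-04 /h
MTBF = 1 / λ_sys = 9530 h

9530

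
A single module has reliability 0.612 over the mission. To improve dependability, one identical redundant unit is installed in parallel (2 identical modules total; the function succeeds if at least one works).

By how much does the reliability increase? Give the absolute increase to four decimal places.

R_before = 0.612
R_after = 1 − (1 − 0.612)^2 = 0.8495
ΔR = 0.8495 − 0.612 = 0.2375

0.2375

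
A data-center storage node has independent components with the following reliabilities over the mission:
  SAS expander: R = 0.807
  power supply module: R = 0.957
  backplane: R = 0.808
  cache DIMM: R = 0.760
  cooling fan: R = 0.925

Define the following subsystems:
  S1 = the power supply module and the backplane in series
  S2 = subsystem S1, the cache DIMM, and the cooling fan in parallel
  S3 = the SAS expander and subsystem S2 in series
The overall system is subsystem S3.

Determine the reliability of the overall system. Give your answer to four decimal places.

0.8037

Series (power supply module and backplane): 0.957000 × 0.808000 = 0.773256
Parallel ([0.773256], cache DIMM, and cooling fan): 1 − (1 − 0.773256)(1 − 0.760000)(1 − 0.925000) = 0.995919
Series (SAS expander and [0.995919]): 0.807000 × 0.995919 = 0.8037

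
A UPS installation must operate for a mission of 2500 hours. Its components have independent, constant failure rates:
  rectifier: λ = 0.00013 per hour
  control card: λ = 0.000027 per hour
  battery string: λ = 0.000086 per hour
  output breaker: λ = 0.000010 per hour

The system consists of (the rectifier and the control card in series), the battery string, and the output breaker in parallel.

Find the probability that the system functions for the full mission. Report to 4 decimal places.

0.9984

R(rectifier) = exp(−0.00013 × 2500) = 0.722527
R(control card) = exp(−0.000027 × 2500) = 0.934728
R(battery string) = exp(−0.000086 × 2500) = 0.806541
R(output breaker) = exp(−0.000010 × 2500) = 0.975310
Series (rectifier and control card): 0.722527 × 0.934728 = 0.675366
Parallel ([0.675366], battery string, and output breaker): 1 − (1 − 0.675366)(1 − 0.806541)(1 − 0.975310) = 0.9984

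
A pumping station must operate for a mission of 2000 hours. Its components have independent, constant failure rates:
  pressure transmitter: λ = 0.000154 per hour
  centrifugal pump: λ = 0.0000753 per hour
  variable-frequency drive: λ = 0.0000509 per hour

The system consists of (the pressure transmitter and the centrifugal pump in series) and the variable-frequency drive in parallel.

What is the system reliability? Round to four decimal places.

0.9644

R(pressure transmitter) = exp(−0.000154 × 2000) = 0.734915
R(centrifugal pump) = exp(−0.0000753 × 2000) = 0.860192
R(variable-frequency drive) = exp(−0.0000509 × 2000) = 0.903210
Series (pressure transmitter and centrifugal pump): 0.734915 × 0.860192 = 0.632168
Parallel ([0.632168] and variable-frequency drive): 1 − (1 − 0.632168)(1 − 0.903210) = 0.9644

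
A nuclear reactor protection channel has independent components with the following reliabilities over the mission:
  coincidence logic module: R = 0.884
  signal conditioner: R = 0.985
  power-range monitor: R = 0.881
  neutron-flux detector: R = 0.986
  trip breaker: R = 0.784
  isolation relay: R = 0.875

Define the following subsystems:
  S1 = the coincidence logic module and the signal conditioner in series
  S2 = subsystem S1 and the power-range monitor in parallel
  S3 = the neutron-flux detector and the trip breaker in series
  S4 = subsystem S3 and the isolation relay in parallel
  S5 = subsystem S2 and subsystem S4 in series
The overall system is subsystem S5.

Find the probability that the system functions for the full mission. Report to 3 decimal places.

Series (coincidence logic module and signal conditioner): 0.88400 × 0.98500 = 0.87074
Parallel ([0.87074] and power-range monitor): 1 − (1 − 0.87074)(1 − 0.88100) = 0.98462
Series (neutron-flux detector and trip breaker): 0.98600 × 0.78400 = 0.77302
Parallel ([0.77302] and isolation relay): 1 − (1 − 0.77302)(1 − 0.87500) = 0.97163
Series ([0.98462] and [0.97163]): 0.98462 × 0.97163 = 0.957

0.957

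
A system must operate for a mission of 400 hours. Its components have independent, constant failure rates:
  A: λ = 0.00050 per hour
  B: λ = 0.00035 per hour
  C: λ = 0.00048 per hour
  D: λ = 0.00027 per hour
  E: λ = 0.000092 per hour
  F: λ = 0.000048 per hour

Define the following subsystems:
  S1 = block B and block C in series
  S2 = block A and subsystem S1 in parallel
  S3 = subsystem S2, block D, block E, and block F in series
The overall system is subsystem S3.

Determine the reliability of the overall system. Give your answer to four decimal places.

R(A) = exp(−0.00050 × 400) = 0.818731
R(B) = exp(−0.00035 × 400) = 0.869358
R(C) = exp(−0.00048 × 400) = 0.825307
R(D) = exp(−0.00027 × 400) = 0.897628
R(E) = exp(−0.000092 × 400) = 0.963869
R(F) = exp(−0.000048 × 400) = 0.980983
Series (B and C): 0.869358 × 0.825307 = 0.717487
Parallel (A and [0.717487]): 1 − (1 − 0.818731)(1 − 0.717487) = 0.948789
Series ([0.948789], D, E, and F): 0.948789 × 0.897628 × 0.963869 × 0.980983 = 0.8053

0.8053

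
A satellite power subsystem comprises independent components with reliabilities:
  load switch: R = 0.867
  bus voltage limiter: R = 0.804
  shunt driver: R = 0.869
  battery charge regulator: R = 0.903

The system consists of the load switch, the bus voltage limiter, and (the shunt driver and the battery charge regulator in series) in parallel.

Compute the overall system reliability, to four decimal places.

0.9944

Series (shunt driver and battery charge regulator): 0.869000 × 0.903000 = 0.784707
Parallel (load switch, bus voltage limiter, and [0.784707]): 1 − (1 − 0.867000)(1 − 0.804000)(1 − 0.784707) = 0.9944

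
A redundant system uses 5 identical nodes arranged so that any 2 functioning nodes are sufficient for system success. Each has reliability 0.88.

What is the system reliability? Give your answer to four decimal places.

R = Σ_{i=2}^{5} C(5,i) p^i (1−p)^{5−i} with p = 0.88
C(5,2)·0.88^2·0.12^3 = 0.013382
C(5,3)·0.88^3·0.12^2 = 0.098132
C(5,4)·0.88^4·0.12^1 = 0.359817
C(5,5)·0.88^5·0.12^0 = 0.527732
Sum = 0.9991

0.9991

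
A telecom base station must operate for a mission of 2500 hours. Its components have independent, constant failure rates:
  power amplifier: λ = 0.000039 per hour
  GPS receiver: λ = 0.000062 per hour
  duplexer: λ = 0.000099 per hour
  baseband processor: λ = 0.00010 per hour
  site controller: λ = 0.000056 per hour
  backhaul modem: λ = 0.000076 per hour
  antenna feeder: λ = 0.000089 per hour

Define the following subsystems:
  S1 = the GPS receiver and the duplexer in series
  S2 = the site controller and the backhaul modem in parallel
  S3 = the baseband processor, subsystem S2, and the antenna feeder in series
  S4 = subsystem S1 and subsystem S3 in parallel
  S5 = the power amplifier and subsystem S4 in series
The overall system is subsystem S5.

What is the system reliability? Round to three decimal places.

0.790

R(power amplifier) = exp(−0.000039 × 2500) = 0.90710
R(GPS receiver) = exp(−0.000062 × 2500) = 0.85642
R(duplexer) = exp(−0.000099 × 2500) = 0.78075
R(baseband processor) = exp(−0.00010 × 2500) = 0.77880
R(site controller) = exp(−0.000056 × 2500) = 0.86936
R(backhaul modem) = exp(−0.000076 × 2500) = 0.82696
R(antenna feeder) = exp(−0.000089 × 2500) = 0.80052
Series (GPS receiver and duplexer): 0.85642 × 0.78075 = 0.66865
Parallel (site controller and backhaul modem): 1 − (1 − 0.86936)(1 − 0.82696) = 0.97739
Series (baseband processor, [0.97739], and antenna feeder): 0.77880 × 0.97739 × 0.80052 = 0.60935
Parallel ([0.66865] and [0.60935]): 1 − (1 − 0.66865)(1 − 0.60935) = 0.87056
Series (power amplifier and [0.87056]): 0.90710 × 0.87056 = 0.790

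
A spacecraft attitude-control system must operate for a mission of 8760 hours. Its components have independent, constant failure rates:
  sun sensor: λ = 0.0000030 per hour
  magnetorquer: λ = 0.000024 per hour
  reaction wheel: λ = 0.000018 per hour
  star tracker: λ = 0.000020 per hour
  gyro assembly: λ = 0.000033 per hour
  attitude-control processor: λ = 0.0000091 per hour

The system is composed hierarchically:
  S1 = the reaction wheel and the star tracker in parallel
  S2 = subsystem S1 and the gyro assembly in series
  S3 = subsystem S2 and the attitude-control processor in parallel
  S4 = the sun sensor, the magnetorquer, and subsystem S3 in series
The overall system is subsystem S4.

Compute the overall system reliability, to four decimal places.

0.7731

R(sun sensor) = exp(−0.0000030 × 8760) = 0.974062
R(magnetorquer) = exp(−0.000024 × 8760) = 0.810390
R(reaction wheel) = exp(−0.000018 × 8760) = 0.854123
R(star tracker) = exp(−0.000020 × 8760) = 0.839289
R(gyro assembly) = exp(−0.000033 × 8760) = 0.748952
R(attitude-control processor) = exp(−0.0000091 × 8760) = 0.923379
Parallel (reaction wheel and star tracker): 1 − (1 − 0.854123)(1 − 0.839289) = 0.976556
Series ([0.976556] and gyro assembly): 0.976556 × 0.748952 = 0.731394
Parallel ([0.731394] and attitude-control processor): 1 − (1 − 0.731394)(1 − 0.923379) = 0.979419
Series (sun sensor, magnetorquer, and [0.979419]): 0.974062 × 0.810390 × 0.979419 = 0.7731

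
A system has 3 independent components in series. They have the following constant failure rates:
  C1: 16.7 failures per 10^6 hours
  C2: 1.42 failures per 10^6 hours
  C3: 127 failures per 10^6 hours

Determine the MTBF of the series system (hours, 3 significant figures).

Series of exponential components: λ_sys = Σ λ_i
λ_sys = 0.0000167 + 0.00000142 + 0.000127 = 1.4512e-04 /h
MTBF = 1 / λ_sys = 6890 h

6890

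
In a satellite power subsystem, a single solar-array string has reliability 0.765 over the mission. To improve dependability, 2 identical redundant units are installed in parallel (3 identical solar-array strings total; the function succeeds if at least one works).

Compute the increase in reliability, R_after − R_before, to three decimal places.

0.222

R_before = 0.765
R_after = 1 − (1 − 0.765)^3 = 0.987
ΔR = 0.987 − 0.765 = 0.222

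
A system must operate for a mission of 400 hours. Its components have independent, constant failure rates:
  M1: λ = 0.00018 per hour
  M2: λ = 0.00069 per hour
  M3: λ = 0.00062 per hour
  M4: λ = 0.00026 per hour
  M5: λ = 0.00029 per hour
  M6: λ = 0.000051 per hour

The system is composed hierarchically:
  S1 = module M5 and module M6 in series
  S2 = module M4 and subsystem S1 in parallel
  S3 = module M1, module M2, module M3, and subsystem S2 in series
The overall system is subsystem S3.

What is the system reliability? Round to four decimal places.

R(M1) = exp(−0.00018 × 400) = 0.930531
R(M2) = exp(−0.00069 × 400) = 0.758813
R(M3) = exp(−0.00062 × 400) = 0.780360
R(M4) = exp(−0.00026 × 400) = 0.901225
R(M5) = exp(−0.00029 × 400) = 0.890475
R(M6) = exp(−0.000051 × 400) = 0.979807
Series (M5 and M6): 0.890475 × 0.979807 = 0.872494
Parallel (M4 and [0.872494]): 1 − (1 − 0.901225)(1 − 0.872494) = 0.987406
Series (M1, M2, M3, and [0.987406]): 0.930531 × 0.758813 × 0.780360 × 0.987406 = 0.5441

0.5441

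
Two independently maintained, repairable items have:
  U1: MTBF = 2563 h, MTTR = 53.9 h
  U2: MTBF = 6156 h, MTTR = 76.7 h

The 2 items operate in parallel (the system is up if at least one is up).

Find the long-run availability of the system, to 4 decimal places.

0.9997

A(U1) = MTBF/(MTBF+MTTR) = 2563/(2563+53.9) = 0.979403
A(U2) = MTBF/(MTBF+MTTR) = 6156/(6156+76.7) = 0.987694
Parallel availability: 1 − (1 − 0.979403)(1 − 0.987694) = 0.9997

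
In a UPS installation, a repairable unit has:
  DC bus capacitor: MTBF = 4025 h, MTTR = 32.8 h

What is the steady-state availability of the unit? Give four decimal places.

A(DC bus capacitor) = MTBF/(MTBF+MTTR) = 4025/(4025+32.8) = 0.9919

0.9919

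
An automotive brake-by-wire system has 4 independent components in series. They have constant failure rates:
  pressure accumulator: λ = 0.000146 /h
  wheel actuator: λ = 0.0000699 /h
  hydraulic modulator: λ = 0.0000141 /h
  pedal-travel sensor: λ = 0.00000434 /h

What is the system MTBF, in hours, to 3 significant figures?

Series of exponential components: λ_sys = Σ λ_i
λ_sys = 0.000146 + 0.0000699 + 0.0000141 + 0.00000434 = 2.3434e-04 /h
MTBF = 1 / λ_sys = 4270 h

4270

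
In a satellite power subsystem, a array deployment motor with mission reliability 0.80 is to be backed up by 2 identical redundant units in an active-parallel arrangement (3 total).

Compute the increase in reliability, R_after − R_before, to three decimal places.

0.192

R_before = 0.80
R_after = 1 − (1 − 0.80)^3 = 0.992
ΔR = 0.992 − 0.80 = 0.192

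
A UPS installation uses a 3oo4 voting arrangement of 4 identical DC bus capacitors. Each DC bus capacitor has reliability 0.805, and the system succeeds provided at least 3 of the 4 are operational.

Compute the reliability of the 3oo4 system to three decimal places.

0.827

R = Σ_{i=3}^{4} C(4,i) p^i (1−p)^{4−i} with p = 0.805
C(4,3)·0.805^3·0.195^1 = 0.40689
C(4,4)·0.805^4·0.195^0 = 0.41994
Sum = 0.827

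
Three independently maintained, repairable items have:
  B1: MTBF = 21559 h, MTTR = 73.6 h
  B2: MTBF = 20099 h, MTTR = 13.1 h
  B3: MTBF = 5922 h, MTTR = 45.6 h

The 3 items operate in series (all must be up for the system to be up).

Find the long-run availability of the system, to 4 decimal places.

A(B1) = MTBF/(MTBF+MTTR) = 21559/(21559+73.6) = 0.996598
A(B2) = MTBF/(MTBF+MTTR) = 20099/(20099+13.1) = 0.999349
A(B3) = MTBF/(MTBF+MTTR) = 5922/(5922+45.6) = 0.992359
Series availability: 0.996598 × 0.999349 × 0.992359 = 0.9883

0.9883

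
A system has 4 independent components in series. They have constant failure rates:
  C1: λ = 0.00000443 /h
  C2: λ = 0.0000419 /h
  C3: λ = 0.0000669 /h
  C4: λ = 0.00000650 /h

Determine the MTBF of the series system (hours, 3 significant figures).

8350

Series of exponential components: λ_sys = Σ λ_i
λ_sys = 0.00000443 + 0.0000419 + 0.0000669 + 0.00000650 = 1.1973e-04 /h
MTBF = 1 / λ_sys = 8350 h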